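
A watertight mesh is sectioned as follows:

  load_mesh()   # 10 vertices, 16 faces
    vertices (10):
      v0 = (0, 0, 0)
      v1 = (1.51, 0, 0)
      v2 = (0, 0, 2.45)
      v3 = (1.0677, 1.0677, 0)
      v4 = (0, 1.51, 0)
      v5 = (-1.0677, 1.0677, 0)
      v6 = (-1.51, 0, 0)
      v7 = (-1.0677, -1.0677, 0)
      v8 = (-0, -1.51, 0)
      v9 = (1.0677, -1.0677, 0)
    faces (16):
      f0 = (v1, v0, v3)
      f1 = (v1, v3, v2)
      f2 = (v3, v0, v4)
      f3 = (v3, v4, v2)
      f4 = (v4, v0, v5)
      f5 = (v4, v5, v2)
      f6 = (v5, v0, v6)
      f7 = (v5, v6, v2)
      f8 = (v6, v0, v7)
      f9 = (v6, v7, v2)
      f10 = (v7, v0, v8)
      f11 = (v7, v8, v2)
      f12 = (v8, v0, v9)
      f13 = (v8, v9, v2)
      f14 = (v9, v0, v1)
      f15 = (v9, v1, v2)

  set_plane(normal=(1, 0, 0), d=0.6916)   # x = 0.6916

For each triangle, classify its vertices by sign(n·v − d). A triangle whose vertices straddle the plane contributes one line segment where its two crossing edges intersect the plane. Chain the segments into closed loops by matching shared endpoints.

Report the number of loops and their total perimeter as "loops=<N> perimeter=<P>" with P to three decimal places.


Straddling triangles (8 of 16):
  (v1,v0,v3) [+-+] → (0.6916, 0, 0)–(0.6916, 0.6916, 0)  len=0.6916
  (v1,v3,v2) [++-] → (0.6916, 0.6916, 0.863019)–(0.6916, 0, 1.32787)  len=0.8333
  (v3,v0,v4) [+--] → (0.6916, 0.6916, 0)–(0.6916, 1.2235, 0)  len=0.5319
  (v3,v4,v2) [+--] → (0.6916, 1.2235, 0)–(0.6916, 0.6916, 0.863019)  len=1.0138
  (v8,v0,v9) [--+] → (0.6916, -0.6916, 0)–(0.6916, -1.2235, 0)  len=0.5319
  (v8,v9,v2) [-+-] → (0.6916, -1.2235, 0)–(0.6916, -0.6916, 0.863019)  len=1.0138
  (v9,v0,v1) [+-+] → (0.6916, -0.6916, 0)–(0.6916, 0, 0)  len=0.6916
  (v9,v1,v2) [++-] → (0.6916, 0, 1.32787)–(0.6916, -0.6916, 0.863019)  len=0.8333

Chained into 1 loop(s):
  loop 1: 8 segments, perimeter = 6.1411
Total perimeter = 6.141

loops=1 perimeter=6.141


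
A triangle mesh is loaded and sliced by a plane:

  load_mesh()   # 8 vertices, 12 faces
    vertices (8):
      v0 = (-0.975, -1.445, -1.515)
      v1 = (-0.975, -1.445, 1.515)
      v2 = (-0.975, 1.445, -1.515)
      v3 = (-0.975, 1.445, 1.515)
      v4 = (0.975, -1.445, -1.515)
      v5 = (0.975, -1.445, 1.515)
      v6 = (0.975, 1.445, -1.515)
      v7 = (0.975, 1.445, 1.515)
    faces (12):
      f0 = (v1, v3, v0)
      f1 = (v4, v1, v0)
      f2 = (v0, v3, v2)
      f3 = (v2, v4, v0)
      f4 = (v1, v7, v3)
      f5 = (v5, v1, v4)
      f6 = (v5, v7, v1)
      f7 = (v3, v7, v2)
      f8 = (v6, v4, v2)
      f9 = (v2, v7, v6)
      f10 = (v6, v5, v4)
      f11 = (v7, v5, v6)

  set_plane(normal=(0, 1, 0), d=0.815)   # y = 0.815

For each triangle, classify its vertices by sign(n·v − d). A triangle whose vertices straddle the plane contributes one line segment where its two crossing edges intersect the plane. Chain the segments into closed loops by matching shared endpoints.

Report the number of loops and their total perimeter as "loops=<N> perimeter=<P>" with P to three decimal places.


Straddling triangles (8 of 12):
  (v1,v3,v0) [-+-] → (-0.975, 0.815, 1.515)–(-0.975, 0.815, 0.854481)  len=0.6605
  (v0,v3,v2) [-++] → (-0.975, 0.815, 0.854481)–(-0.975, 0.815, -1.515)  len=2.3695
  (v2,v4,v0) [+--] → (-0.549913, 0.815, -1.515)–(-0.975, 0.815, -1.515)  len=0.4251
  (v1,v7,v3) [-++] → (0.549913, 0.815, 1.515)–(-0.975, 0.815, 1.515)  len=1.5249
  (v5,v7,v1) [-+-] → (0.975, 0.815, 1.515)–(0.549913, 0.815, 1.515)  len=0.4251
  (v6,v4,v2) [+-+] → (0.975, 0.815, -1.515)–(-0.549913, 0.815, -1.515)  len=1.5249
  (v6,v5,v4) [+--] → (0.975, 0.815, -0.854481)–(0.975, 0.815, -1.515)  len=0.6605
  (v7,v5,v6) [+-+] → (0.975, 0.815, 1.515)–(0.975, 0.815, -0.854481)  len=2.3695

Chained into 1 loop(s):
  loop 1: 8 segments, perimeter = 9.9600
Total perimeter = 9.960

loops=1 perimeter=9.960


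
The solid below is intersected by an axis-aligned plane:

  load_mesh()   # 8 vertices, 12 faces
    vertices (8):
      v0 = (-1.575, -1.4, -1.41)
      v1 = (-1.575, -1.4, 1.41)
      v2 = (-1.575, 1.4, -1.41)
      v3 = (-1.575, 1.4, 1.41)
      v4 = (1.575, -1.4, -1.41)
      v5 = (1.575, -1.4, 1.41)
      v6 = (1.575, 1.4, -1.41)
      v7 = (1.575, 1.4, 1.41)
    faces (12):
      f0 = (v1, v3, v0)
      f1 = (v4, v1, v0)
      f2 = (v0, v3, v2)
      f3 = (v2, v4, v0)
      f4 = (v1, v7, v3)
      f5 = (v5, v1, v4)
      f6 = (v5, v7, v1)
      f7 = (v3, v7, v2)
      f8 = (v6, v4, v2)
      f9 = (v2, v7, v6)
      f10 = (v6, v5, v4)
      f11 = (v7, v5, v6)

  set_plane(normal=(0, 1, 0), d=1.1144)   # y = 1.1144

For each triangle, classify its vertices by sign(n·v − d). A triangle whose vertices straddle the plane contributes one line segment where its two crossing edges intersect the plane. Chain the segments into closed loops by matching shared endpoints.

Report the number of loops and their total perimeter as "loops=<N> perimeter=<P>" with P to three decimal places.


Straddling triangles (8 of 12):
  (v1,v3,v0) [-+-] → (-1.575, 1.1144, 1.41)–(-1.575, 1.1144, 1.12236)  len=0.2876
  (v0,v3,v2) [-++] → (-1.575, 1.1144, 1.12236)–(-1.575, 1.1144, -1.41)  len=2.5324
  (v2,v4,v0) [+--] → (-1.2537, 1.1144, -1.41)–(-1.575, 1.1144, -1.41)  len=0.3213
  (v1,v7,v3) [-++] → (1.2537, 1.1144, 1.41)–(-1.575, 1.1144, 1.41)  len=2.8287
  (v5,v7,v1) [-+-] → (1.575, 1.1144, 1.41)–(1.2537, 1.1144, 1.41)  len=0.3213
  (v6,v4,v2) [+-+] → (1.575, 1.1144, -1.41)–(-1.2537, 1.1144, -1.41)  len=2.8287
  (v6,v5,v4) [+--] → (1.575, 1.1144, -1.12236)–(1.575, 1.1144, -1.41)  len=0.2876
  (v7,v5,v6) [+-+] → (1.575, 1.1144, 1.41)–(1.575, 1.1144, -1.12236)  len=2.5324

Chained into 1 loop(s):
  loop 1: 8 segments, perimeter = 11.9400
Total perimeter = 11.940

loops=1 perimeter=11.940


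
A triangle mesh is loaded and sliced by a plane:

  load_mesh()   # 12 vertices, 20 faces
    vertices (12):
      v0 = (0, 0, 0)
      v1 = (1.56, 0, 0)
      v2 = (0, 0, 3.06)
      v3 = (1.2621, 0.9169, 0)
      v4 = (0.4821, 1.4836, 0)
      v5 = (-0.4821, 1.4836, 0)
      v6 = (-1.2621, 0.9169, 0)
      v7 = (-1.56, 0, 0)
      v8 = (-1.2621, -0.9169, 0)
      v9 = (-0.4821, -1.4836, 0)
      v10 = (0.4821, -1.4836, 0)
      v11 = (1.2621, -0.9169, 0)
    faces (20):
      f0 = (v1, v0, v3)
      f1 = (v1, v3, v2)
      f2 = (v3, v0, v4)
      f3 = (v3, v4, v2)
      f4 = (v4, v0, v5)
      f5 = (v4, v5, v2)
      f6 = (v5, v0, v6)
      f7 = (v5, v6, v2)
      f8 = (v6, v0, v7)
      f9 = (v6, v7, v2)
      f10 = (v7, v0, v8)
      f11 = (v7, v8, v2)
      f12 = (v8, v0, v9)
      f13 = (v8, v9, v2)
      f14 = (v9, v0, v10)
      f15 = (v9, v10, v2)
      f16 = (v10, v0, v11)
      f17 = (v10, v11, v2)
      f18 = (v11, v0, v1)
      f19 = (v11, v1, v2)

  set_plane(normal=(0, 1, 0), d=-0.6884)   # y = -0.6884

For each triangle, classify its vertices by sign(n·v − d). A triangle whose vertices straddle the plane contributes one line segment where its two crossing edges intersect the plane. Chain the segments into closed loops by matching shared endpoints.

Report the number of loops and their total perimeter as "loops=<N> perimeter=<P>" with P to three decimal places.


Straddling triangles (10 of 20):
  (v7,v0,v8) [++-] → (-0.947573, -0.6884, 0)–(-1.33634, -0.6884, 0)  len=0.3888
  (v7,v8,v2) [+-+] → (-1.33634, -0.6884, 0)–(-0.947573, -0.6884, 0.76258)  len=0.8560
  (v8,v0,v9) [-+-] → (-0.947573, -0.6884, 0)–(-0.223698, -0.6884, 0)  len=0.7239
  (v8,v9,v2) [--+] → (-0.223698, -0.6884, 1.64014)–(-0.947573, -0.6884, 0.76258)  len=1.1376
  (v9,v0,v10) [-+-] → (-0.223698, -0.6884, 0)–(0.223698, -0.6884, 0)  len=0.4474
  (v9,v10,v2) [--+] → (0.223698, -0.6884, 1.64014)–(-0.223698, -0.6884, 1.64014)  len=0.4474
  (v10,v0,v11) [-+-] → (0.223698, -0.6884, 0)–(0.947573, -0.6884, 0)  len=0.7239
  (v10,v11,v2) [--+] → (0.947573, -0.6884, 0.76258)–(0.223698, -0.6884, 1.64014)  len=1.1376
  (v11,v0,v1) [-++] → (0.947573, -0.6884, 0)–(1.33634, -0.6884, 0)  len=0.3888
  (v11,v1,v2) [-++] → (1.33634, -0.6884, 0)–(0.947573, -0.6884, 0.76258)  len=0.8560

Chained into 1 loop(s):
  loop 1: 10 segments, perimeter = 7.1072
Total perimeter = 7.107

loops=1 perimeter=7.107


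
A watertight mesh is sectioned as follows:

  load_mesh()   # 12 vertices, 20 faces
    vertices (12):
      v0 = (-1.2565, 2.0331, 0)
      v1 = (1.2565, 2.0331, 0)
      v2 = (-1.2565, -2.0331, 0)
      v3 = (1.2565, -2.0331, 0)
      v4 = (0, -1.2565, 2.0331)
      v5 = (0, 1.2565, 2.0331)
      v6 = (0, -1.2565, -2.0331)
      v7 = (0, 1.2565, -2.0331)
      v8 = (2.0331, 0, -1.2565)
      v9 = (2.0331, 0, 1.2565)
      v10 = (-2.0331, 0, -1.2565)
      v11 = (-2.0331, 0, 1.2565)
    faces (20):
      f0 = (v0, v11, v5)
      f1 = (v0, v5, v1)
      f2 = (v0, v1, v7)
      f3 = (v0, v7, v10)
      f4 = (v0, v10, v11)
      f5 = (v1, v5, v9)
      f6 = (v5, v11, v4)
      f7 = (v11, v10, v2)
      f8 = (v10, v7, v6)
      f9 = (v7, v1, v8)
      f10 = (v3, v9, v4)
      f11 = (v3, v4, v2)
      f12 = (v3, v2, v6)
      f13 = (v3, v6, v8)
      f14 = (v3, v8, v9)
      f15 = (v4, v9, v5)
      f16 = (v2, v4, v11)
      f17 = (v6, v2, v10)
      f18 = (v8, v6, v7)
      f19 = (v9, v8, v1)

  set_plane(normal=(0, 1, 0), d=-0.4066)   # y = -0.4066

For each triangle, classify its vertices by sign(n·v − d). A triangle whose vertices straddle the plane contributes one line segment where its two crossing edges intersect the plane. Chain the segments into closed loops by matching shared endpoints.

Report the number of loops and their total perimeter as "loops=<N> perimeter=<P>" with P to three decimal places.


Straddling triangles (10 of 20):
  (v5,v11,v4) [++-] → (-1.37519, -0.4066, 1.50781)–(0, -0.4066, 2.0331)  len=1.4721
  (v11,v10,v2) [++-] → (-1.87779, -0.4066, -1.00521)–(-1.87779, -0.4066, 1.00521)  len=2.0104
  (v10,v7,v6) [++-] → (0, -0.4066, -2.0331)–(-1.37519, -0.4066, -1.50781)  len=1.4721
  (v3,v9,v4) [-+-] → (1.87779, -0.4066, 1.00521)–(1.37519, -0.4066, 1.50781)  len=0.7108
  (v3,v6,v8) [--+] → (1.37519, -0.4066, -1.50781)–(1.87779, -0.4066, -1.00521)  len=0.7108
  (v3,v8,v9) [-++] → (1.87779, -0.4066, -1.00521)–(1.87779, -0.4066, 1.00521)  len=2.0104
  (v4,v9,v5) [-++] → (1.37519, -0.4066, 1.50781)–(0, -0.4066, 2.0331)  len=1.4721
  (v2,v4,v11) [--+] → (-1.37519, -0.4066, 1.50781)–(-1.87779, -0.4066, 1.00521)  len=0.7108
  (v6,v2,v10) [--+] → (-1.87779, -0.4066, -1.00521)–(-1.37519, -0.4066, -1.50781)  len=0.7108
  (v8,v6,v7) [+-+] → (1.37519, -0.4066, -1.50781)–(0, -0.4066, -2.0331)  len=1.4721

Chained into 1 loop(s):
  loop 1: 10 segments, perimeter = 12.7524
Total perimeter = 12.752

loops=1 perimeter=12.752


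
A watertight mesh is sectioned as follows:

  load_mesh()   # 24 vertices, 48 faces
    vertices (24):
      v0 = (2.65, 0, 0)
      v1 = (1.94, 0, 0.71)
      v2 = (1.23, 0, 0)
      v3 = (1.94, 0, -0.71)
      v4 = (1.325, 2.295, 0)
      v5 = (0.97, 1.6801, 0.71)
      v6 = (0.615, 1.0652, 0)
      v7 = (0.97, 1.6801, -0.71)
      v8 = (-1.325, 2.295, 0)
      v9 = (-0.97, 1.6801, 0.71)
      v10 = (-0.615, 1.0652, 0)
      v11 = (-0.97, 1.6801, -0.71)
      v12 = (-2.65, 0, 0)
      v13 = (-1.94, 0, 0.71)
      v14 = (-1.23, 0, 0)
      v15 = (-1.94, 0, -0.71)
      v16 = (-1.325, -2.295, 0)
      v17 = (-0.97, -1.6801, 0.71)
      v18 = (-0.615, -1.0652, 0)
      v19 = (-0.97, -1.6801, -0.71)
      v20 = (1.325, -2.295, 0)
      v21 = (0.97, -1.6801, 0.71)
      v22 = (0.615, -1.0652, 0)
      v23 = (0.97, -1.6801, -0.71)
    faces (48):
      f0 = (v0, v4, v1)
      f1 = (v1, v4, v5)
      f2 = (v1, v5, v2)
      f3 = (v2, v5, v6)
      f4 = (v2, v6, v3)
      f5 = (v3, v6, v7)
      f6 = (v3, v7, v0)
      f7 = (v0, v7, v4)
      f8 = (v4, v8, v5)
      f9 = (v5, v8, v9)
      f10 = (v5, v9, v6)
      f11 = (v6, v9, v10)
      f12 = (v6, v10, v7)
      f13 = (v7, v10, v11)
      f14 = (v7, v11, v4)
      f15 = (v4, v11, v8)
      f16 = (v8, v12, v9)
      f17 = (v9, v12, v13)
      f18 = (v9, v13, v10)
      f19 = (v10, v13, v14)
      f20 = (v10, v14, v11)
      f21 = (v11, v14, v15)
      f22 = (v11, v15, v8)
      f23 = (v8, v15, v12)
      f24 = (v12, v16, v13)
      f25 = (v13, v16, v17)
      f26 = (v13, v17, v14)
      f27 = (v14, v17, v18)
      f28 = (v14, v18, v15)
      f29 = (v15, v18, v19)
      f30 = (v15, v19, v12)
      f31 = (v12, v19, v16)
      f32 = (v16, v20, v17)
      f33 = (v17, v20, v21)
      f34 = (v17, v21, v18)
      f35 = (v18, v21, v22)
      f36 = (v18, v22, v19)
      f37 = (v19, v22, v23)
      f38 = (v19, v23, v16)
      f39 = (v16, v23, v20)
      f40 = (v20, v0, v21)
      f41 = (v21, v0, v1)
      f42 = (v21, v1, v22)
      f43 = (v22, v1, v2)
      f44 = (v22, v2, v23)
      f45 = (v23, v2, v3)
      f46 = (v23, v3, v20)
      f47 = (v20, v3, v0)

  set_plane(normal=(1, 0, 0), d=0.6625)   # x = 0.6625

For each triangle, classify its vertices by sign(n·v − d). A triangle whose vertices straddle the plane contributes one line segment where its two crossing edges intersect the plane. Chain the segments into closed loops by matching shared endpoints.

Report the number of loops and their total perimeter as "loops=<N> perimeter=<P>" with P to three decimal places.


loops=2 perimeter=7.771

Straddling triangles (20 of 48):
  (v2,v5,v6) [++-] → (0.6625, 1.14748, 0.095)–(0.6625, 0.982928, 0)  len=0.1900
  (v2,v6,v3) [+-+] → (0.6625, 0.982928, 0)–(0.6625, 1.02701, -0.0254528)  len=0.0509
  (v3,v6,v7) [+-+] → (0.6625, 1.02701, -0.0254528)–(0.6625, 1.14748, -0.095)  len=0.1391
  (v4,v8,v5) [+-+] → (0.6625, 2.295, 0)–(0.6625, 1.76249, 0.614869)  len=0.8134
  (v5,v8,v9) [+--] → (0.6625, 1.76249, 0.614869)–(0.6625, 1.6801, 0.71)  len=0.1258
  (v5,v9,v6) [+--] → (0.6625, 1.6801, 0.71)–(0.6625, 1.14748, 0.095)  len=0.8136
  (v6,v10,v7) [--+] → (0.6625, 1.56081, -0.572256)–(0.6625, 1.14748, -0.095)  len=0.6314
  (v7,v10,v11) [+--] → (0.6625, 1.56081, -0.572256)–(0.6625, 1.6801, -0.71)  len=0.1822
  (v7,v11,v4) [+-+] → (0.6625, 1.6801, -0.71)–(0.6625, 2.1175, -0.204956)  len=0.6681
  (v4,v11,v8) [+--] → (0.6625, 2.1175, -0.204956)–(0.6625, 2.295, 0)  len=0.2711
  (v16,v20,v17) [-+-] → (0.6625, -2.295, 0)–(0.6625, -2.1175, 0.204956)  len=0.2711
  (v17,v20,v21) [-++] → (0.6625, -2.1175, 0.204956)–(0.6625, -1.6801, 0.71)  len=0.6681
  (v17,v21,v18) [-+-] → (0.6625, -1.6801, 0.71)–(0.6625, -1.56081, 0.572256)  len=0.1822
  (v18,v21,v22) [-+-] → (0.6625, -1.56081, 0.572256)–(0.6625, -1.14748, 0.095)  len=0.6314
  (v19,v22,v23) [--+] → (0.6625, -1.14748, -0.095)–(0.6625, -1.6801, -0.71)  len=0.8136
  (v19,v23,v16) [-+-] → (0.6625, -1.6801, -0.71)–(0.6625, -1.76249, -0.614869)  len=0.1258
  (v16,v23,v20) [-++] → (0.6625, -1.76249, -0.614869)–(0.6625, -2.295, 0)  len=0.8134
  (v21,v1,v22) [++-] → (0.6625, -1.02701, 0.0254528)–(0.6625, -1.14748, 0.095)  len=0.1391
  (v22,v1,v2) [-++] → (0.6625, -1.02701, 0.0254528)–(0.6625, -0.982928, 0)  len=0.0509
  (v22,v2,v23) [-++] → (0.6625, -0.982928, 0)–(0.6625, -1.14748, -0.095)  len=0.1900

Chained into 2 loop(s):
  loop 1: 10 segments, perimeter = 3.8857
  loop 2: 10 segments, perimeter = 3.8857
Total perimeter = 7.771


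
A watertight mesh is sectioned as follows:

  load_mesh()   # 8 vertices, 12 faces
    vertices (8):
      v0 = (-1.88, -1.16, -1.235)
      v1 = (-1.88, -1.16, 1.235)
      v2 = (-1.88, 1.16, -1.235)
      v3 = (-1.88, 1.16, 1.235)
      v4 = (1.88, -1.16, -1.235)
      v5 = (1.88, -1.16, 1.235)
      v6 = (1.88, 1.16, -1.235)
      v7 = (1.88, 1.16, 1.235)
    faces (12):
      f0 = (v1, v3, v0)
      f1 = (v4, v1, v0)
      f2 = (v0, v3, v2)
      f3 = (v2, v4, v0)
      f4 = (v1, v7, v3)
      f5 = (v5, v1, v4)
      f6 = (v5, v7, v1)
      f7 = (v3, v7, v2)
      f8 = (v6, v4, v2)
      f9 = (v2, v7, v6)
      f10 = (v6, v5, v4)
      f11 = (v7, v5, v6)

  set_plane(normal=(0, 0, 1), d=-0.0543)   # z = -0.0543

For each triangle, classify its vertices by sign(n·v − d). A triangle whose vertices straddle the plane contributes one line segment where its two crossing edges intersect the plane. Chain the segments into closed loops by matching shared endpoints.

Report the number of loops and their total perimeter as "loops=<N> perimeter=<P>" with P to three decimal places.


loops=1 perimeter=12.160

Straddling triangles (8 of 12):
  (v1,v3,v0) [++-] → (-1.88, -0.0510024, -0.0543)–(-1.88, -1.16, -0.0543)  len=1.1090
  (v4,v1,v0) [-+-] → (0.0826591, -1.16, -0.0543)–(-1.88, -1.16, -0.0543)  len=1.9627
  (v0,v3,v2) [-+-] → (-1.88, -0.0510024, -0.0543)–(-1.88, 1.16, -0.0543)  len=1.2110
  (v5,v1,v4) [++-] → (0.0826591, -1.16, -0.0543)–(1.88, -1.16, -0.0543)  len=1.7973
  (v3,v7,v2) [++-] → (-0.0826591, 1.16, -0.0543)–(-1.88, 1.16, -0.0543)  len=1.7973
  (v2,v7,v6) [-+-] → (-0.0826591, 1.16, -0.0543)–(1.88, 1.16, -0.0543)  len=1.9627
  (v6,v5,v4) [-+-] → (1.88, 0.0510024, -0.0543)–(1.88, -1.16, -0.0543)  len=1.2110
  (v7,v5,v6) [++-] → (1.88, 0.0510024, -0.0543)–(1.88, 1.16, -0.0543)  len=1.1090

Chained into 1 loop(s):
  loop 1: 8 segments, perimeter = 12.1600
Total perimeter = 12.160


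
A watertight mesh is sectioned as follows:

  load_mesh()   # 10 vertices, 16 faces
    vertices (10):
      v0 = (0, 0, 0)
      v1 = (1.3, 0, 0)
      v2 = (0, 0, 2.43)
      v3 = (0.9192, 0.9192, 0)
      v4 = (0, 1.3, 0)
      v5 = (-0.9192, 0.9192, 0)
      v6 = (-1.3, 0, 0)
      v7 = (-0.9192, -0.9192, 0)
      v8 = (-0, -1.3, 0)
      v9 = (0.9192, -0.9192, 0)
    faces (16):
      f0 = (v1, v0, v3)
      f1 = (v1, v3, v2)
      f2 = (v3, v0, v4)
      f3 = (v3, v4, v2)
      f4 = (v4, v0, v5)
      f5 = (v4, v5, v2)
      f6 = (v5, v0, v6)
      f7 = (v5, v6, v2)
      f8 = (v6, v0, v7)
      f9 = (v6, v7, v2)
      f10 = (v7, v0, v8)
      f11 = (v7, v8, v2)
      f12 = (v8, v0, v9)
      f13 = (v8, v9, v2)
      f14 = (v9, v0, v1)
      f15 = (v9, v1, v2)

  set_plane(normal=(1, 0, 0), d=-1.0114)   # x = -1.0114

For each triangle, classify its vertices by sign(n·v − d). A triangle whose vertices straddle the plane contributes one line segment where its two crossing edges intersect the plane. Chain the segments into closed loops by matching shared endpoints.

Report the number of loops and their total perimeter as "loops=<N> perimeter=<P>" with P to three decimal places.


loops=1 perimeter=3.155

Straddling triangles (4 of 16):
  (v5,v0,v6) [++-] → (-1.0114, 0, 0)–(-1.0114, 0.696642, 0)  len=0.6966
  (v5,v6,v2) [+-+] → (-1.0114, 0.696642, 0)–(-1.0114, 0, 0.53946)  len=0.8811
  (v6,v0,v7) [-++] → (-1.0114, 0, 0)–(-1.0114, -0.696642, 0)  len=0.6966
  (v6,v7,v2) [-++] → (-1.0114, -0.696642, 0)–(-1.0114, 0, 0.53946)  len=0.8811

Chained into 1 loop(s):
  loop 1: 4 segments, perimeter = 3.1555
Total perimeter = 3.155


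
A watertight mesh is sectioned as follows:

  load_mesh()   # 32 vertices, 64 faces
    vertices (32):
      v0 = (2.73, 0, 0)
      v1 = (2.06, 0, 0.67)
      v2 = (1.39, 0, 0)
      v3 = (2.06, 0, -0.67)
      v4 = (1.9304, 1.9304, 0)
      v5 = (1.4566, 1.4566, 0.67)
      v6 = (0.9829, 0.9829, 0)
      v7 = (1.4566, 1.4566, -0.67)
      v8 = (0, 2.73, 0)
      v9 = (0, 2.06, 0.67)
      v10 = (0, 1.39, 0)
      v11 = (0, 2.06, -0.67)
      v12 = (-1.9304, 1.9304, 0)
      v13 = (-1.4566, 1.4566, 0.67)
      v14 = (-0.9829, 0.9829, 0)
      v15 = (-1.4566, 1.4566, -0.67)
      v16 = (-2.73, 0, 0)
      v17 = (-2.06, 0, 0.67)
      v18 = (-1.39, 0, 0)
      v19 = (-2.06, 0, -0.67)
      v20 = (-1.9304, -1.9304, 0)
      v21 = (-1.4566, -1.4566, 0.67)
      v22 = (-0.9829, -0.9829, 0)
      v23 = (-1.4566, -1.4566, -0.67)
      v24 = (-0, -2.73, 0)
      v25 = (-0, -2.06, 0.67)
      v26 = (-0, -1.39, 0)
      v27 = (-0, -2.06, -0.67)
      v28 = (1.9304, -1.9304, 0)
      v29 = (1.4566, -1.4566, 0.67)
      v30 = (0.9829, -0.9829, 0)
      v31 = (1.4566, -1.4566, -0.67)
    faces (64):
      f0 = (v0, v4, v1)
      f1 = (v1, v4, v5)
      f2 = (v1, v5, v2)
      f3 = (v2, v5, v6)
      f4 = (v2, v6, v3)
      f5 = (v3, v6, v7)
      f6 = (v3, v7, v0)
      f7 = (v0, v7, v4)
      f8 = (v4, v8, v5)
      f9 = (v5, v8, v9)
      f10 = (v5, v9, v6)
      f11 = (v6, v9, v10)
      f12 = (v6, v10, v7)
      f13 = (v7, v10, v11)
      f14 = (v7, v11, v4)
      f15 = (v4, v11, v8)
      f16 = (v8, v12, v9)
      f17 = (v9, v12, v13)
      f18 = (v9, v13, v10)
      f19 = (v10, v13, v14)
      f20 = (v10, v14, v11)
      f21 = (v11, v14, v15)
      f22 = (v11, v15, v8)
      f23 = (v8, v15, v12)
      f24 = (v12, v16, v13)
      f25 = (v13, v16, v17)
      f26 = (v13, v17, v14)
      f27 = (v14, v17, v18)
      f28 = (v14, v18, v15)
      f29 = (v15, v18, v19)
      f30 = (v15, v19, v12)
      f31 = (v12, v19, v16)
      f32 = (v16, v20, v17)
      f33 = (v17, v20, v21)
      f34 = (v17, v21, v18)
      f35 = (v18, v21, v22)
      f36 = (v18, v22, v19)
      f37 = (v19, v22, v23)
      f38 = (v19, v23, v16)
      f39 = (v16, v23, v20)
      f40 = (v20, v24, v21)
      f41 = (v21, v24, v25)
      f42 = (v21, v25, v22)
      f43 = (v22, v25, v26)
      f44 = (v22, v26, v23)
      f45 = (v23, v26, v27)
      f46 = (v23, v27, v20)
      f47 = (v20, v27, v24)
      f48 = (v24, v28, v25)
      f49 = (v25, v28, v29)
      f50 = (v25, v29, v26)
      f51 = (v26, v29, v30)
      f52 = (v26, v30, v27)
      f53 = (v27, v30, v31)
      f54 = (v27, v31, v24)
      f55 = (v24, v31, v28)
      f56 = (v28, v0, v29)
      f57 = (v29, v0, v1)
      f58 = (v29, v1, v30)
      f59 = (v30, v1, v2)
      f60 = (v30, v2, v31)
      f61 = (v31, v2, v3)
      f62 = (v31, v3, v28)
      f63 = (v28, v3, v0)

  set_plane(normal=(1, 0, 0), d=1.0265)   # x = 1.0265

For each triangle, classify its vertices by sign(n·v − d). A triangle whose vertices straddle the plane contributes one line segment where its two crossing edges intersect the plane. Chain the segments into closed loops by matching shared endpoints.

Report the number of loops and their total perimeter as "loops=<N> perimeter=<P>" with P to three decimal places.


Straddling triangles (20 of 64):
  (v2,v5,v6) [++-] → (1.0265, 1.0265, 0.0616677)–(1.0265, 0.877632, 0)  len=0.1611
  (v2,v6,v3) [+-+] → (1.0265, 0.877632, 0)–(1.0265, 0.943113, -0.027121)  len=0.0709
  (v3,v6,v7) [+-+] → (1.0265, 0.943113, -0.027121)–(1.0265, 1.0265, -0.0616677)  len=0.0903
  (v4,v8,v5) [+-+] → (1.0265, 2.30481, 0)–(1.0265, 1.83261, 0.472165)  len=0.6678
  (v5,v8,v9) [+--] → (1.0265, 1.83261, 0.472165)–(1.0265, 1.63477, 0.67)  len=0.2798
  (v5,v9,v6) [+--] → (1.0265, 1.63477, 0.67)–(1.0265, 1.0265, 0.0616677)  len=0.8603
  (v6,v10,v7) [--+] → (1.0265, 1.43693, -0.472165)–(1.0265, 1.0265, -0.0616677)  len=0.5805
  (v7,v10,v11) [+--] → (1.0265, 1.43693, -0.472165)–(1.0265, 1.63477, -0.67)  len=0.2798
  (v7,v11,v4) [+-+] → (1.0265, 1.63477, -0.67)–(1.0265, 1.99108, -0.313724)  len=0.5039
  (v4,v11,v8) [+--] → (1.0265, 1.99108, -0.313724)–(1.0265, 2.30481, 0)  len=0.4437
  (v24,v28,v25) [-+-] → (1.0265, -2.30481, 0)–(1.0265, -1.99108, 0.313724)  len=0.4437
  (v25,v28,v29) [-++] → (1.0265, -1.99108, 0.313724)–(1.0265, -1.63477, 0.67)  len=0.5039
  (v25,v29,v26) [-+-] → (1.0265, -1.63477, 0.67)–(1.0265, -1.43693, 0.472165)  len=0.2798
  (v26,v29,v30) [-+-] → (1.0265, -1.43693, 0.472165)–(1.0265, -1.0265, 0.0616677)  len=0.5805
  (v27,v30,v31) [--+] → (1.0265, -1.0265, -0.0616677)–(1.0265, -1.63477, -0.67)  len=0.8603
  (v27,v31,v24) [-+-] → (1.0265, -1.63477, -0.67)–(1.0265, -1.83261, -0.472165)  len=0.2798
  (v24,v31,v28) [-++] → (1.0265, -1.83261, -0.472165)–(1.0265, -2.30481, 0)  len=0.6678
  (v29,v1,v30) [++-] → (1.0265, -0.943113, 0.027121)–(1.0265, -1.0265, 0.0616677)  len=0.0903
  (v30,v1,v2) [-++] → (1.0265, -0.943113, 0.027121)–(1.0265, -0.877632, 0)  len=0.0709
  (v30,v2,v31) [-++] → (1.0265, -0.877632, 0)–(1.0265, -1.0265, -0.0616677)  len=0.1611

Chained into 2 loop(s):
  loop 1: 10 segments, perimeter = 3.9379
  loop 2: 10 segments, perimeter = 3.9379
Total perimeter = 7.876

loops=2 perimeter=7.876


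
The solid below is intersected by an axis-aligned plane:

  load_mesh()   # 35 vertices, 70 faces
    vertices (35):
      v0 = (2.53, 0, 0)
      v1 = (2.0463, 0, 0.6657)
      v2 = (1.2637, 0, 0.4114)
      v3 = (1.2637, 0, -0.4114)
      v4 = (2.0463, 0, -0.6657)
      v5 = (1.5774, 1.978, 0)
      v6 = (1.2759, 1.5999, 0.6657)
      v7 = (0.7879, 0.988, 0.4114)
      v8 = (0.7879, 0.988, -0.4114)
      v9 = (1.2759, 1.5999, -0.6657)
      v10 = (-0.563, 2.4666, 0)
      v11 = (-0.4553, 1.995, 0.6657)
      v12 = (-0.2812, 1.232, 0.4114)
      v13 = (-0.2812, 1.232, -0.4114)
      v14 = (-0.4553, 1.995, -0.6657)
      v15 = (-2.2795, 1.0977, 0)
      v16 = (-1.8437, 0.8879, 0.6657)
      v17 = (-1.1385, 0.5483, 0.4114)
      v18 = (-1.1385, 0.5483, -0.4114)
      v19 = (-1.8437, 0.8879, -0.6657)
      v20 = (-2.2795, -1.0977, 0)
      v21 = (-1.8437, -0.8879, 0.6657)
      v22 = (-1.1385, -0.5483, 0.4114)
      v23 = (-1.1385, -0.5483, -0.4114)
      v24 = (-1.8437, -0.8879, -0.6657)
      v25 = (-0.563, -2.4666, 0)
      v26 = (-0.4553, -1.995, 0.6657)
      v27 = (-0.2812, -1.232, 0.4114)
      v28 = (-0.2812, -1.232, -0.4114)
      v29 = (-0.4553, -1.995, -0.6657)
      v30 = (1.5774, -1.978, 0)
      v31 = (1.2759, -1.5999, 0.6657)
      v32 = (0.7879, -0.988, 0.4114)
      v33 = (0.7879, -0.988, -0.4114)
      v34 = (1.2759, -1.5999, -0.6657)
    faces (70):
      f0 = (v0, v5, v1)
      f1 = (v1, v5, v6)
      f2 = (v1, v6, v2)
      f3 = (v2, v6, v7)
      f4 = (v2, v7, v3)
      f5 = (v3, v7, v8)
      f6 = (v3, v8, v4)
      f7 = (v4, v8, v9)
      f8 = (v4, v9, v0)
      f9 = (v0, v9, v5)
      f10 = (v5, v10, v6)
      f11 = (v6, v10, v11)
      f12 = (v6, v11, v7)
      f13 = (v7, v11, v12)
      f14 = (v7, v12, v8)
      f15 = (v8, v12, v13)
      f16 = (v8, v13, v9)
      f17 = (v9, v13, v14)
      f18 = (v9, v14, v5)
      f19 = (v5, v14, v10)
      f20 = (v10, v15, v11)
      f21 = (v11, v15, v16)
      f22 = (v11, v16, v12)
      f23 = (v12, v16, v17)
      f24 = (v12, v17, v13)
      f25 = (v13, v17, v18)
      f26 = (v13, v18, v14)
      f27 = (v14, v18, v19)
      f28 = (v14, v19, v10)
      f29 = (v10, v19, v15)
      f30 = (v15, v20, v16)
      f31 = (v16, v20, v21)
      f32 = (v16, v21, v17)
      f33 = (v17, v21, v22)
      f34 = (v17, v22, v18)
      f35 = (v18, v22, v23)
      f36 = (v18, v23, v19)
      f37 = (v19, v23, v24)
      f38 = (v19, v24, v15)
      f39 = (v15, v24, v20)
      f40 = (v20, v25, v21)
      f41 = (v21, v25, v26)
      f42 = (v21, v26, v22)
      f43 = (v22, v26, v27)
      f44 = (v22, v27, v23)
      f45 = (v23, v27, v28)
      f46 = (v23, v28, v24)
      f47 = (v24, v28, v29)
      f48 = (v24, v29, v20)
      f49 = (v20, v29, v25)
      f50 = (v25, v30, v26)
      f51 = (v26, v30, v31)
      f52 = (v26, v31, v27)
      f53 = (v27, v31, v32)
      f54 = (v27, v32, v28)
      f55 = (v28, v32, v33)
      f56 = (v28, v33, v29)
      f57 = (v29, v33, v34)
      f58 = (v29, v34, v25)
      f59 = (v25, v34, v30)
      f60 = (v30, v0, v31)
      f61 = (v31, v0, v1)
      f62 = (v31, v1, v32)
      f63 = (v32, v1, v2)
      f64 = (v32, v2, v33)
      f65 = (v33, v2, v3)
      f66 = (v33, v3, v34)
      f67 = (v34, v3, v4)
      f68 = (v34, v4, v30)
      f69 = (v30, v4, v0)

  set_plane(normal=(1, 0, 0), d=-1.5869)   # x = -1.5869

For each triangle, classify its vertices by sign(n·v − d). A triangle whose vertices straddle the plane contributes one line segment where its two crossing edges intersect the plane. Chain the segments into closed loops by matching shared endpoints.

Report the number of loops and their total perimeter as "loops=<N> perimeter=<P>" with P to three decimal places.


loops=1 perimeter=7.895

Straddling triangles (18 of 70):
  (v10,v15,v11) [+-+] → (-1.5869, 1.65004, 0)–(-1.5869, 1.43838, 0.252749)  len=0.3297
  (v11,v15,v16) [+--] → (-1.5869, 1.43838, 0.252749)–(-1.5869, 1.09267, 0.6657)  len=0.5386
  (v11,v16,v12) [+-+] → (-1.5869, 1.09267, 0.6657)–(-1.5869, 0.944454, 0.623905)  len=0.1540
  (v12,v16,v17) [+-+] → (-1.5869, 0.944454, 0.623905)–(-1.5869, 0.764234, 0.573096)  len=0.1872
  (v14,v18,v19) [++-] → (-1.5869, 0.764234, -0.573096)–(-1.5869, 1.09267, -0.6657)  len=0.3412
  (v14,v19,v10) [+-+] → (-1.5869, 1.09267, -0.6657)–(-1.5869, 1.20445, -0.532217)  len=0.1741
  (v10,v19,v15) [+--] → (-1.5869, 1.20445, -0.532217)–(-1.5869, 1.65004, 0)  len=0.6941
  (v16,v21,v17) [--+] → (-1.5869, -0.364905, 0.573096)–(-1.5869, 0.764234, 0.573096)  len=1.1291
  (v17,v21,v22) [+-+] → (-1.5869, -0.364905, 0.573096)–(-1.5869, -0.764234, 0.573096)  len=0.3993
  (v18,v23,v19) [++-] → (-1.5869, 0.364905, -0.573096)–(-1.5869, 0.764234, -0.573096)  len=0.3993
  (v19,v23,v24) [-+-] → (-1.5869, 0.364905, -0.573096)–(-1.5869, -0.764234, -0.573096)  len=1.1291
  (v20,v25,v21) [-+-] → (-1.5869, -1.65004, 0)–(-1.5869, -1.20445, 0.532217)  len=0.6941
  (v21,v25,v26) [-++] → (-1.5869, -1.20445, 0.532217)–(-1.5869, -1.09267, 0.6657)  len=0.1741
  (v21,v26,v22) [-++] → (-1.5869, -1.09267, 0.6657)–(-1.5869, -0.764234, 0.573096)  len=0.3412
  (v23,v28,v24) [++-] → (-1.5869, -0.944454, -0.623905)–(-1.5869, -0.764234, -0.573096)  len=0.1872
  (v24,v28,v29) [-++] → (-1.5869, -0.944454, -0.623905)–(-1.5869, -1.09267, -0.6657)  len=0.1540
  (v24,v29,v20) [-+-] → (-1.5869, -1.09267, -0.6657)–(-1.5869, -1.43838, -0.252749)  len=0.5386
  (v20,v29,v25) [-++] → (-1.5869, -1.43838, -0.252749)–(-1.5869, -1.65004, 0)  len=0.3297

Chained into 1 loop(s):
  loop 1: 18 segments, perimeter = 7.8948
Total perimeter = 7.895


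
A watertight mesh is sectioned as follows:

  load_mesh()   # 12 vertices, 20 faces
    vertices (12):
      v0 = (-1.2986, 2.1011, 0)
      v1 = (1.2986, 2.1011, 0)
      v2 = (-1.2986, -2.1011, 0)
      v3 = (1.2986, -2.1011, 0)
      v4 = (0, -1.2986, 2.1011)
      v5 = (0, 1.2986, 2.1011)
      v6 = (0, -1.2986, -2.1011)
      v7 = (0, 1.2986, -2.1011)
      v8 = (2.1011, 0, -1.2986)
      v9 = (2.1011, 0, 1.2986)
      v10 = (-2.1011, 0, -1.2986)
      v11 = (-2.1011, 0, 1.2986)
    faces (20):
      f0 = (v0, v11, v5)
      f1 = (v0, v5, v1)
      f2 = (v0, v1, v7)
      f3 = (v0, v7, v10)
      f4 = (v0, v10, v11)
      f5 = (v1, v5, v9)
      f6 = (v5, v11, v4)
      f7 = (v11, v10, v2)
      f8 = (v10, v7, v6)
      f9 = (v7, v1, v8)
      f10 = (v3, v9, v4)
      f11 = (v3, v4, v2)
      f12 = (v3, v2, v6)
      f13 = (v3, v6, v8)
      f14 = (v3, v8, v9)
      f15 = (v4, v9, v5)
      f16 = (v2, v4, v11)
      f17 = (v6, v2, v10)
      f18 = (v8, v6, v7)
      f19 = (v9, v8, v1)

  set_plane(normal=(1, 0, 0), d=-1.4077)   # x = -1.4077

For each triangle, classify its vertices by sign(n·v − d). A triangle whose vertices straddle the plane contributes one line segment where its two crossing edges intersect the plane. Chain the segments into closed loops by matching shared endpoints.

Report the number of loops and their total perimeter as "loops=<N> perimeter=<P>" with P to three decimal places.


Straddling triangles (8 of 20):
  (v0,v11,v5) [+-+] → (-1.4077, 1.81546, 0.176545)–(-1.4077, 0.428561, 1.56344)  len=1.9614
  (v0,v7,v10) [++-] → (-1.4077, 0.428561, -1.56344)–(-1.4077, 1.81546, -0.176545)  len=1.9614
  (v0,v10,v11) [+--] → (-1.4077, 1.81546, -0.176545)–(-1.4077, 1.81546, 0.176545)  len=0.3531
  (v5,v11,v4) [+-+] → (-1.4077, 0.428561, 1.56344)–(-1.4077, -0.428561, 1.56344)  len=0.8571
  (v11,v10,v2) [--+] → (-1.4077, -1.81546, -0.176545)–(-1.4077, -1.81546, 0.176545)  len=0.3531
  (v10,v7,v6) [-++] → (-1.4077, 0.428561, -1.56344)–(-1.4077, -0.428561, -1.56344)  len=0.8571
  (v2,v4,v11) [++-] → (-1.4077, -0.428561, 1.56344)–(-1.4077, -1.81546, 0.176545)  len=1.9614
  (v6,v2,v10) [++-] → (-1.4077, -1.81546, -0.176545)–(-1.4077, -0.428561, -1.56344)  len=1.9614

Chained into 1 loop(s):
  loop 1: 8 segments, perimeter = 10.2659
Total perimeter = 10.266

loops=1 perimeter=10.266


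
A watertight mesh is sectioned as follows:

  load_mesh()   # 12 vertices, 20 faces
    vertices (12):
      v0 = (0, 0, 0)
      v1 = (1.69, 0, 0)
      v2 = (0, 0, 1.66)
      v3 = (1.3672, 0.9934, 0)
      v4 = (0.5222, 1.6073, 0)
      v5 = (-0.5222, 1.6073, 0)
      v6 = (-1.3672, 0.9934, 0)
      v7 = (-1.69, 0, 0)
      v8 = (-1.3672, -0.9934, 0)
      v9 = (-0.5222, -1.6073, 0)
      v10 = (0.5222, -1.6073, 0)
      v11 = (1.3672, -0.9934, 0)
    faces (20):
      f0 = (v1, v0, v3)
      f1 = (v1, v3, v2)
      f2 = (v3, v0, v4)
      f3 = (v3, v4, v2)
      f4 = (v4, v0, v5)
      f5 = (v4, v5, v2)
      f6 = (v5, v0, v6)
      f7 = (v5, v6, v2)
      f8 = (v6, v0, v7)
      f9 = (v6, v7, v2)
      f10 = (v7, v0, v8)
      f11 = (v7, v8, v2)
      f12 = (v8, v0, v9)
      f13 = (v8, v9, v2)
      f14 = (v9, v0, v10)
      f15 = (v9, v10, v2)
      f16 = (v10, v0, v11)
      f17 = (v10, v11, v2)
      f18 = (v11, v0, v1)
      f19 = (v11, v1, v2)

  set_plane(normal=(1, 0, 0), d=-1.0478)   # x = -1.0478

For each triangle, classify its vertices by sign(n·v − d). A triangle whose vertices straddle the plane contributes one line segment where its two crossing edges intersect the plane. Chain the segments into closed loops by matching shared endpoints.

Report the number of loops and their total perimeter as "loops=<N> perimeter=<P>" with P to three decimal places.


Straddling triangles (8 of 20):
  (v5,v0,v6) [++-] → (-1.0478, 0.761326, 0)–(-1.0478, 1.22545, 0)  len=0.4641
  (v5,v6,v2) [+-+] → (-1.0478, 1.22545, 0)–(-1.0478, 0.761326, 0.387803)  len=0.6048
  (v6,v0,v7) [-+-] → (-1.0478, 0.761326, 0)–(-1.0478, 0, 0)  len=0.7613
  (v6,v7,v2) [--+] → (-1.0478, 0, 0.6308)–(-1.0478, 0.761326, 0.387803)  len=0.7992
  (v7,v0,v8) [-+-] → (-1.0478, 0, 0)–(-1.0478, -0.761326, 0)  len=0.7613
  (v7,v8,v2) [--+] → (-1.0478, -0.761326, 0.387803)–(-1.0478, 0, 0.6308)  len=0.7992
  (v8,v0,v9) [-++] → (-1.0478, -0.761326, 0)–(-1.0478, -1.22545, 0)  len=0.4641
  (v8,v9,v2) [-++] → (-1.0478, -1.22545, 0)–(-1.0478, -0.761326, 0.387803)  len=0.6048

Chained into 1 loop(s):
  loop 1: 8 segments, perimeter = 5.2589
Total perimeter = 5.259

loops=1 perimeter=5.259


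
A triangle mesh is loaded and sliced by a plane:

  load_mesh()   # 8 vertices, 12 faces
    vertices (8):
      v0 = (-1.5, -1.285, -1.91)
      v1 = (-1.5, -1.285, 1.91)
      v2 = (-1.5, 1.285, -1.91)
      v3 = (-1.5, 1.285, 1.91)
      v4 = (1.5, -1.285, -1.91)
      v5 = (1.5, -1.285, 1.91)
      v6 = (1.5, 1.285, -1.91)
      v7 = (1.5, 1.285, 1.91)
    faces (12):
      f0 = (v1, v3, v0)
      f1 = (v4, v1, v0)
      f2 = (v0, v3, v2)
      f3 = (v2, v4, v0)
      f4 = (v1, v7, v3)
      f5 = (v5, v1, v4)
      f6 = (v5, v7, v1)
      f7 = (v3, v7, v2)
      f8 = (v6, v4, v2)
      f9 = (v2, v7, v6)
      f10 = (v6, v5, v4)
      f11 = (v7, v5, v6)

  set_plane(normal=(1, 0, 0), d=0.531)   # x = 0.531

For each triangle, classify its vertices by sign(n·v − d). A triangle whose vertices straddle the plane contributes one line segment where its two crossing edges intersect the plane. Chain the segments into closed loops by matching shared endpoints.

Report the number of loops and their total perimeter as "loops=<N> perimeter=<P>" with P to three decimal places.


Straddling triangles (8 of 12):
  (v4,v1,v0) [+--] → (0.531, -1.285, -0.67614)–(0.531, -1.285, -1.91)  len=1.2339
  (v2,v4,v0) [-+-] → (0.531, -0.45489, -1.91)–(0.531, -1.285, -1.91)  len=0.8301
  (v1,v7,v3) [-+-] → (0.531, 0.45489, 1.91)–(0.531, 1.285, 1.91)  len=0.8301
  (v5,v1,v4) [+-+] → (0.531, -1.285, 1.91)–(0.531, -1.285, -0.67614)  len=2.5861
  (v5,v7,v1) [++-] → (0.531, 0.45489, 1.91)–(0.531, -1.285, 1.91)  len=1.7399
  (v3,v7,v2) [-+-] → (0.531, 1.285, 1.91)–(0.531, 1.285, 0.67614)  len=1.2339
  (v6,v4,v2) [++-] → (0.531, -0.45489, -1.91)–(0.531, 1.285, -1.91)  len=1.7399
  (v2,v7,v6) [-++] → (0.531, 1.285, 0.67614)–(0.531, 1.285, -1.91)  len=2.5861

Chained into 1 loop(s):
  loop 1: 8 segments, perimeter = 12.7800
Total perimeter = 12.780

loops=1 perimeter=12.780


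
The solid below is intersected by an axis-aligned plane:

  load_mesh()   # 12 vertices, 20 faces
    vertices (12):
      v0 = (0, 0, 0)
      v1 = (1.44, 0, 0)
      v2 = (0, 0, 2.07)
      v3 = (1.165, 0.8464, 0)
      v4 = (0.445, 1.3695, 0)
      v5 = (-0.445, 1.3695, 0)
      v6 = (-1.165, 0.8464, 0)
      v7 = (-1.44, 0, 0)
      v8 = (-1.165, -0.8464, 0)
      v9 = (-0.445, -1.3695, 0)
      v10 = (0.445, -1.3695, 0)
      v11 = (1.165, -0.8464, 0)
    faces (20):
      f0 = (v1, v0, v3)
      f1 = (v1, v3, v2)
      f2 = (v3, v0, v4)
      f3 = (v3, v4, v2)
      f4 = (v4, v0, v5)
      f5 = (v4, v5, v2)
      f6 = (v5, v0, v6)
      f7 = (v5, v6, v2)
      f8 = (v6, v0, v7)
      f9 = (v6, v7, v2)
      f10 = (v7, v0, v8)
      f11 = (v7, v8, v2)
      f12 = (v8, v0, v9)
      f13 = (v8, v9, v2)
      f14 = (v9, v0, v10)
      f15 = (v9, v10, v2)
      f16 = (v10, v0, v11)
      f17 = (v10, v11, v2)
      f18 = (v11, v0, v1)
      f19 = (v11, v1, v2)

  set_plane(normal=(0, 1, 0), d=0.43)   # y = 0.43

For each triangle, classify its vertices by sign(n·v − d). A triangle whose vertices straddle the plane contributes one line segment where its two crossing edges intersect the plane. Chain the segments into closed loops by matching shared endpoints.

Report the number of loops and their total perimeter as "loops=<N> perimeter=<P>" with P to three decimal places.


loops=1 perimeter=6.571

Straddling triangles (10 of 20):
  (v1,v0,v3) [--+] → (0.59186, 0.43, 0)–(1.30029, 0.43, 0)  len=0.7084
  (v1,v3,v2) [-+-] → (1.30029, 0.43, 0)–(0.59186, 0.43, 1.01837)  len=1.2405
  (v3,v0,v4) [+-+] → (0.59186, 0.43, 0)–(0.139723, 0.43, 0)  len=0.4521
  (v3,v4,v2) [++-] → (0.139723, 0.43, 1.42005)–(0.59186, 0.43, 1.01837)  len=0.6048
  (v4,v0,v5) [+-+] → (0.139723, 0.43, 0)–(-0.139723, 0.43, 0)  len=0.2794
  (v4,v5,v2) [++-] → (-0.139723, 0.43, 1.42005)–(0.139723, 0.43, 1.42005)  len=0.2794
  (v5,v0,v6) [+-+] → (-0.139723, 0.43, 0)–(-0.59186, 0.43, 0)  len=0.4521
  (v5,v6,v2) [++-] → (-0.59186, 0.43, 1.01837)–(-0.139723, 0.43, 1.42005)  len=0.6048
  (v6,v0,v7) [+--] → (-0.59186, 0.43, 0)–(-1.30029, 0.43, 0)  len=0.7084
  (v6,v7,v2) [+--] → (-1.30029, 0.43, 0)–(-0.59186, 0.43, 1.01837)  len=1.2405

Chained into 1 loop(s):
  loop 1: 10 segments, perimeter = 6.5707
Total perimeter = 6.571


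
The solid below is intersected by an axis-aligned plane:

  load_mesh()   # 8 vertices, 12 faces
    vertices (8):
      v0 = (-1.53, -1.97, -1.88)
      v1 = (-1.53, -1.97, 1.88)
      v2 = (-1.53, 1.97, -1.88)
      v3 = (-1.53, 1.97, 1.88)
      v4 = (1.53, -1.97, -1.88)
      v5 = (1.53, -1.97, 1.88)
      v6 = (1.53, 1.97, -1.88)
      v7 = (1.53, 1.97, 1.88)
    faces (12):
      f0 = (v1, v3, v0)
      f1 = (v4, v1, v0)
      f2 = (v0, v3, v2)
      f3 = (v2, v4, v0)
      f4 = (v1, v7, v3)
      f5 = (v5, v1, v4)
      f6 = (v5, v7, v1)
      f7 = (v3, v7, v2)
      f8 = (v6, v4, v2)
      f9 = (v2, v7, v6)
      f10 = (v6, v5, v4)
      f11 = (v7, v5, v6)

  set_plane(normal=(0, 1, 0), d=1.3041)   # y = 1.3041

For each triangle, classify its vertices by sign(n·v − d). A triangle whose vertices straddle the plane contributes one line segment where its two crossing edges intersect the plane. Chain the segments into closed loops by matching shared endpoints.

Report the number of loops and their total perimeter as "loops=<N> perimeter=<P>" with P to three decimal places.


loops=1 perimeter=13.640

Straddling triangles (8 of 12):
  (v1,v3,v0) [-+-] → (-1.53, 1.3041, 1.88)–(-1.53, 1.3041, 1.24452)  len=0.6355
  (v0,v3,v2) [-++] → (-1.53, 1.3041, 1.24452)–(-1.53, 1.3041, -1.88)  len=3.1245
  (v2,v4,v0) [+--] → (-1.01283, 1.3041, -1.88)–(-1.53, 1.3041, -1.88)  len=0.5172
  (v1,v7,v3) [-++] → (1.01283, 1.3041, 1.88)–(-1.53, 1.3041, 1.88)  len=2.5428
  (v5,v7,v1) [-+-] → (1.53, 1.3041, 1.88)–(1.01283, 1.3041, 1.88)  len=0.5172
  (v6,v4,v2) [+-+] → (1.53, 1.3041, -1.88)–(-1.01283, 1.3041, -1.88)  len=2.5428
  (v6,v5,v4) [+--] → (1.53, 1.3041, -1.24452)–(1.53, 1.3041, -1.88)  len=0.6355
  (v7,v5,v6) [+-+] → (1.53, 1.3041, 1.88)–(1.53, 1.3041, -1.24452)  len=3.1245

Chained into 1 loop(s):
  loop 1: 8 segments, perimeter = 13.6400
Total perimeter = 13.640
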